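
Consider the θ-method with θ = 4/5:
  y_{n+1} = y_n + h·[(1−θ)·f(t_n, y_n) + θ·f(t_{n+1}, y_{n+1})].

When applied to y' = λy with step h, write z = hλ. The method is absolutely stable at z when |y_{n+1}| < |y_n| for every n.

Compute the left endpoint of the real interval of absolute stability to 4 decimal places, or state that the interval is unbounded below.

(−∞, 0) — no finite endpoint.

With y'=λy (z=hλ):
  y_{n+1} = y_n + z·[1/5·y_n + 4/5·y_{n+1}] ⇒ (1 − 4/5z)y_{n+1} = (1 + 1/5z)y_n
  R(z) = (1 + 1/5z)/(1 − 4/5z).

Need |R(x)|<1, x<0.
x=-0.86: |R|=0.4905
x=-2: |R|=0.2308
x=-10: |R|=0.1111
x=-100: |R|=0.2346
θ=4/5≥1/2 ⇒ |1+1/5x|<|1−4/5x| ∀x<0 ⇒ interval (−∞,0).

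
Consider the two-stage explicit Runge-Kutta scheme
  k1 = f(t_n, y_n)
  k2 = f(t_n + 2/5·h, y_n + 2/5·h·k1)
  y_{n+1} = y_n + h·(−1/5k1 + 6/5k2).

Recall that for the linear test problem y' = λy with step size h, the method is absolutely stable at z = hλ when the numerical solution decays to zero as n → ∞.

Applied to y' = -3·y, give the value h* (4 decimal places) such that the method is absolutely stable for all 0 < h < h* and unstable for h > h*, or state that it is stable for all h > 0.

Test eqn y'=λy, z=hλ:
  k1=λy_n ⇒ h·k1=z·y_n;  k2=λ(1+2/5z)y_n ⇒ h·k2=z(1+2/5z)y_n
  y_{n+1}/y_n = 1 − 1/5z + 6/5z(1+2/5z) = 1 + z + 12/25z²
  R(z) = 1 + z + 12/25z².

Find x<0 with |R(x)|<1.
x=-1.15: |R|=0.4848
R=1: x+12/25x²=0 ⇒ x=−25/12=-2.0833; min R=1−1/(4·12/25)=0.4792>−1
Confirm numerically:
  x=-1.978: |R|=0.89999 <1
  x=-1.679: |R|=0.67414 <1
  x=-1.177: |R|=0.48796 <1
  x=-2.602: |R|=1.64779 >1
  x=-2.510: |R|=1.51405 >1
Interval (-2.0833, 0).

(-2.0833,0); λ=-3 ⇒ h* = (25/12)/3 = 0.6944.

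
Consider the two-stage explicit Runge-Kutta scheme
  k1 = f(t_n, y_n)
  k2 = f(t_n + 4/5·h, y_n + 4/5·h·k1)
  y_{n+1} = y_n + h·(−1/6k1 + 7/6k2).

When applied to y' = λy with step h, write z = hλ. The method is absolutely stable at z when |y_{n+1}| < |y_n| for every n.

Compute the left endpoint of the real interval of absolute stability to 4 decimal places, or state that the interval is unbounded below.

z* = -1.0714.

Set f=λy, z=hλ:
  k1=λy_n ⇒ h·k1=z·y_n;  k2=λ(1+4/5z)y_n ⇒ h·k2=z(1+4/5z)y_n
  y_{n+1}/y_n = 1 − 1/6z + 7/6z(1+4/5z) = 1 + z + 14/15z²
  ⇒ R(z) = 1 + z + 14/15z².

Solve |R(x)|<1 on ℝ⁻.
x=-1.73: |R|=2.0634
R=1: x+14/15x²=0 ⇒ x=−15/14=-1.0714; min R=1−1/(4·14/15)=0.7321>−1
Confirm numerically:
  x=-0.793: |R|=0.79393 <1
  x=-0.631: |R|=0.74062 <1
  x=-0.607: |R|=0.73689 <1
  x=-0.582: |R|=0.73414 <1
  x=-1.436: |R|=1.48862 >1
  x=-1.303: |R|=1.28162 >1
  x=-1.136: |R|=1.06846 >1
Interval (-1.0714, 0).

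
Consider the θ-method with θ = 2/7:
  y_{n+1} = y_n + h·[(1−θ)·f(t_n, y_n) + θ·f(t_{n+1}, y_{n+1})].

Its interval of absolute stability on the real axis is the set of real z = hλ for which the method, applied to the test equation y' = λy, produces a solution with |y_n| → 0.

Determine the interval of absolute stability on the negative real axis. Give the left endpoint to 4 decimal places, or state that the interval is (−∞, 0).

Test eqn y'=λy, z=hλ:
  y_{n+1} = y_n + z·[5/7·y_n + 2/7·y_{n+1}] ⇒ (1 − 2/7z)y_{n+1} = (1 + 5/7z)y_n
  Hence R(z) = (1 + 5/7z)/(1 − 2/7z).

Find x<0 with |R(x)|<1.
x=-0.51: |R|=0.5549
R=−1: 1+5/7x = −1+2/7x ⇒ -3/7x=2 ⇒ x=2/(-3/7)=-4.6667
Confirm numerically:
  x=-4.144: |R|=0.89744 <1
  x=-3.956: |R|=0.85703 <1
  x=-3.485: |R|=0.74624 <1
  x=-2.788: |R|=0.55184 <1
  x=-4.967: |R|=1.05321 >1
  x=-4.687: |R|=1.00373 >1
So |R|<1 on (-4.6667, 0).

(-4.6667, 0).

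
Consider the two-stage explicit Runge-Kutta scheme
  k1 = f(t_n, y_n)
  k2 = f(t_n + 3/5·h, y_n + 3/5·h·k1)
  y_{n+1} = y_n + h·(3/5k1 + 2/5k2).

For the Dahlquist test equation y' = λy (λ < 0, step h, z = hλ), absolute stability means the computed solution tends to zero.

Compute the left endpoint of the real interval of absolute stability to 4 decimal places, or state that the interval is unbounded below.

With y'=λy (z=hλ):
  k1=λy_n ⇒ h·k1=z·y_n;  k2=λ(1+3/5z)y_n ⇒ h·k2=z(1+3/5z)y_n
  y_{n+1}/y_n = 1 + 3/5z + 2/5z(1+3/5z) = 1 + z + 6/25z²
  R(z) = 1 + z + 6/25z².

Boundary: |R(x)|=1, x<0.
x=-0.35: |R|=0.6794
R=1: x+6/25x²=0 ⇒ x=−25/6=-4.1667; min R=1−1/(4·6/25)=-0.0417>−1
Confirm numerically:
  x=-3.702: |R|=0.58715 <1
  x=-3.525: |R|=0.45715 <1
  x=-1.991: |R|=0.03962 <1
  x=-4.469: |R|=1.32427 >1
  x=-4.286: |R|=1.12275 >1
So |R|<1 on (-4.1667, 0).

left endpoint -4.1667.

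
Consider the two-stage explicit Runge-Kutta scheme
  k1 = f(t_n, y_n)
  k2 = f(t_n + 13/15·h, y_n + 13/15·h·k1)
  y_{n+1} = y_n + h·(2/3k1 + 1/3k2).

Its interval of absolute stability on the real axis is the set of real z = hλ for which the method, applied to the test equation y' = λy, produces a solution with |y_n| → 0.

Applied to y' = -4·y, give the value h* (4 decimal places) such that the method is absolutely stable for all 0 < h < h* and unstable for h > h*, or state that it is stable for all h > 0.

(-3.4615,0); λ=-4 ⇒ h* = (45/13)/4 = 0.8654.

With y'=λy (z=hλ):
  k1=λy_n ⇒ h·k1=z·y_n;  k2=λ(1+13/15z)y_n ⇒ h·k2=z(1+13/15z)y_n
  y_{n+1}/y_n = 1 + 2/3z + 1/3z(1+13/15z) = 1 + z + 13/45z²
  so R(z) = 1 + z + 13/45z².

Boundary: |R(x)|=1, x<0.
x=-0.87: |R|=0.3487
R=1: x+13/45x²=0 ⇒ x=−45/13=-3.4615; min R=1−1/(4·13/45)=0.1346>−1
Confirm numerically:
  x=-3.136: |R|=0.70508 <1
  x=-3.020: |R|=0.61478 <1
  x=-2.799: |R|=0.46427 <1
  x=-2.584: |R|=0.34493 <1
  x=-3.780: |R|=1.34776 >1
  x=-3.633: |R|=1.17995 >1
Stable set (-3.4615, 0).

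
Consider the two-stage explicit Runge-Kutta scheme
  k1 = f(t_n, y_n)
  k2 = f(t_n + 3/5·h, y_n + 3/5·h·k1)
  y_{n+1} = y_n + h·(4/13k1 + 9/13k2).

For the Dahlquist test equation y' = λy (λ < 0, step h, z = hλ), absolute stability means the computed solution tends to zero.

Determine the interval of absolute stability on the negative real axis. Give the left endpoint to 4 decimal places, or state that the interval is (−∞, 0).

z∈(-2.4074,0).

Set f=λy, z=hλ:
  k1=λy_n ⇒ h·k1=z·y_n;  k2=λ(1+3/5z)y_n ⇒ h·k2=z(1+3/5z)y_n
  y_{n+1}/y_n = 1 + 4/13z + 9/13z(1+3/5z) = 1 + z + 27/65z²
  R(z) = 1 + z + 27/65z².

Solve |R(x)|<1 on ℝ⁻.
x=-0.42: |R|=0.6533
R=1: x+27/65x²=0 ⇒ x=−65/27=-2.4074; min R=1−1/(4·27/65)=0.3981>−1
Confirm numerically:
  x=-1.819: |R|=0.55541 <1
  x=-1.362: |R|=0.40856 <1
  x=-1.300: |R|=0.40200 <1
  x=-2.959: |R|=1.67798 >1
  x=-2.484: |R|=1.07903 >1
  x=-2.481: |R|=1.07584 >1
Interval (-2.4074, 0).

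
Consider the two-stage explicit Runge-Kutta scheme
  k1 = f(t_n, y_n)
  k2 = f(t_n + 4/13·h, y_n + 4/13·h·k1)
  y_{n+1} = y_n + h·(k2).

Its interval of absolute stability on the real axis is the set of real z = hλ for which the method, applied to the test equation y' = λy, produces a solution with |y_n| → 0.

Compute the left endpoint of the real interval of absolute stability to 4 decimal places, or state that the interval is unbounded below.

left endpoint -3.2500.

Set f=λy, z=hλ:
  k1=λy_n ⇒ h·k1=z·y_n;  k2=λ(1+4/13z)y_n ⇒ h·k2=z(1+4/13z)y_n
  y_{n+1}/y_n = 1 + z(1+4/13z) = 1 + z + 4/13z²
  R(z) = 1 + z + 4/13z².

Need |R(x)|<1, x<0.
x=-0.89: |R|=0.3537
R=1: x+4/13x²=0 ⇒ x=−13/4=-3.2500; min R=1−1/(4·4/13)=0.1875>−1
Confirm numerically:
  x=-3.090: |R|=0.84788 <1
  x=-3.025: |R|=0.79058 <1
  x=-1.871: |R|=0.20612 <1
  x=-1.728: |R|=0.19076 <1
  x=-3.521: |R|=1.29360 >1
  x=-3.306: |R|=1.05696 >1
Interval (-3.2500, 0).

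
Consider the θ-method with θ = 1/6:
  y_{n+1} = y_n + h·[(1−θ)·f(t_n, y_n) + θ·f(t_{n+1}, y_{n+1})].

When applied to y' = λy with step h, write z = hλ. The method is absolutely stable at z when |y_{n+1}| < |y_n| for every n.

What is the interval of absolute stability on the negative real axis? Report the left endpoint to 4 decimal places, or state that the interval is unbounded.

Set f=λy, z=hλ:
  y_{n+1} = y_n + z·[5/6·y_n + 1/6·y_{n+1}] ⇒ (1 − 1/6z)y_{n+1} = (1 + 5/6z)y_n
  so R(z) = (1 + 5/6z)/(1 − 1/6z).

Boundary: |R(x)|=1, x<0.
x=-0.31: |R|=0.7052
R=−1: 1+5/6x = −1+1/6x ⇒ -2/3x=2 ⇒ x=2/(-2/3)=-3.0000
Confirm numerically:
  x=-2.893: |R|=0.95187 <1
  x=-2.802: |R|=0.91002 <1
  x=-2.289: |R|=0.65689 <1
  x=-1.945: |R|=0.46885 <1
  x=-3.570: |R|=1.23824 >1
  x=-3.506: |R|=1.21292 >1
  x=-3.488: |R|=1.20573 >1
Stable set (-3.0000, 0).

(-3.0000, 0).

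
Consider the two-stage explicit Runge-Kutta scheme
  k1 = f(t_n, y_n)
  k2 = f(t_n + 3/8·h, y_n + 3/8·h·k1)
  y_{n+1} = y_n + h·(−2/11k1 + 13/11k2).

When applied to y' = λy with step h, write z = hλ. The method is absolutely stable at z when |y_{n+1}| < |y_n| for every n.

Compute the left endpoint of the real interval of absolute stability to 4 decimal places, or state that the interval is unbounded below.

left endpoint -2.2564.

Test eqn y'=λy, z=hλ:
  k1=λy_n ⇒ h·k1=z·y_n;  k2=λ(1+3/8z)y_n ⇒ h·k2=z(1+3/8z)y_n
  y_{n+1}/y_n = 1 − 2/11z + 13/11z(1+3/8z) = 1 + z + 39/88z²
  R(z) = 1 + z + 39/88z².

Find x<0 with |R(x)|<1.
x=-1.6: |R|=0.5345
R=1: x+39/88x²=0 ⇒ x=−88/39=-2.2564; min R=1−1/(4·39/88)=0.4359>−1
Confirm numerically:
  x=-2.162: |R|=0.90954 <1
  x=-1.905: |R|=0.70332 <1
  x=-1.233: |R|=0.44076 <1
  x=-1.051: |R|=0.43854 <1
  x=-2.848: |R|=1.74669 >1
  x=-2.289: |R|=1.03306 >1
Interval (-2.2564, 0).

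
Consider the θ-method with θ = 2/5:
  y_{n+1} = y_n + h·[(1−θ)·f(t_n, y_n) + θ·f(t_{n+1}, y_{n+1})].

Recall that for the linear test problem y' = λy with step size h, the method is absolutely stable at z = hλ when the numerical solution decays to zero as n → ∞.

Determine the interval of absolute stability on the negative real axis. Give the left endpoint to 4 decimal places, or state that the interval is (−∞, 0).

(-10.0000, 0).

Set f=λy, z=hλ:
  y_{n+1} = y_n + z·[3/5·y_n + 2/5·y_{n+1}] ⇒ (1 − 2/5z)y_{n+1} = (1 + 3/5z)y_n
  R(z) = (1 + 3/5z)/(1 − 2/5z).

Need |R(x)|<1, x<0.
x=-0.33: |R|=0.7085
R=−1: 1+3/5x = −1+2/5x ⇒ -1/5x=2 ⇒ x=2/(-1/5)=-10.0000
Confirm numerically:
  x=-8.019: |R|=0.90584 <1
  x=-6.311: |R|=0.79066 <1
  x=-4.728: |R|=0.63531 <1
  x=-4.253: |R|=0.57449 <1
  x=-10.571: |R|=1.02184 >1
  x=-10.445: |R|=1.01719 >1
  x=-10.272: |R|=1.01065 >1
Stable set (-10.0000, 0).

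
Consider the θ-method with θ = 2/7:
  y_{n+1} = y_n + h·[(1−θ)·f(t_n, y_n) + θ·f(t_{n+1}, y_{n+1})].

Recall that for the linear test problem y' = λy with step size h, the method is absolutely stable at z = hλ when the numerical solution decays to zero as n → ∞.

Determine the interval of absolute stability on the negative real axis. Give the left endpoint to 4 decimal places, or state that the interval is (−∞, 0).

With y'=λy (z=hλ):
  y_{n+1} = y_n + z·[5/7·y_n + 2/7·y_{n+1}] ⇒ (1 − 2/7z)y_{n+1} = (1 + 5/7z)y_n
  so R(z) = (1 + 5/7z)/(1 − 2/7z).

Boundary: |R(x)|=1, x<0.
x=-0.85: |R|=0.3161
R=−1: 1+5/7x = −1+2/7x ⇒ -3/7x=2 ⇒ x=2/(-3/7)=-4.6667
Confirm numerically:
  x=-4.603: |R|=0.98821 <1
  x=-3.057: |R|=0.63177 <1
  x=-2.019: |R|=0.28039 <1
  x=-5.165: |R|=1.08627 >1
  x=-4.930: |R|=1.04686 >1
Stable set (-4.6667, 0).

z∈(-4.6667,0).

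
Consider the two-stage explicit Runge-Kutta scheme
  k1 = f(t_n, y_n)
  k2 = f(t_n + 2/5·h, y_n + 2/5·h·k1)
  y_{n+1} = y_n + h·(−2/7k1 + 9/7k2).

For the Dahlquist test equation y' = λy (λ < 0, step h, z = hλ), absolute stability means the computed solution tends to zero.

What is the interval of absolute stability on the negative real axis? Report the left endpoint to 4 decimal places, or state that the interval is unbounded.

Set f=λy, z=hλ:
  k1=λy_n ⇒ h·k1=z·y_n;  k2=λ(1+2/5z)y_n ⇒ h·k2=z(1+2/5z)y_n
  y_{n+1}/y_n = 1 − 2/7z + 9/7z(1+2/5z) = 1 + z + 18/35z²
  ⇒ R(z) = 1 + z + 18/35z².

Solve |R(x)|<1 on ℝ⁻.
x=-1.11: |R|=0.5237
R=1: x+18/35x²=0 ⇒ x=−35/18=-1.9444; min R=1−1/(4·18/35)=0.5139>−1
Confirm numerically:
  x=-1.725: |R|=0.80532 <1
  x=-1.524: |R|=0.67047 <1
  x=-1.469: |R|=0.64081 <1
  x=-1.261: |R|=0.55678 <1
  x=-2.245: |R|=1.34701 >1
  x=-2.043: |R|=1.10355 >1
Interval (-1.9444, 0).

(-1.9444, 0).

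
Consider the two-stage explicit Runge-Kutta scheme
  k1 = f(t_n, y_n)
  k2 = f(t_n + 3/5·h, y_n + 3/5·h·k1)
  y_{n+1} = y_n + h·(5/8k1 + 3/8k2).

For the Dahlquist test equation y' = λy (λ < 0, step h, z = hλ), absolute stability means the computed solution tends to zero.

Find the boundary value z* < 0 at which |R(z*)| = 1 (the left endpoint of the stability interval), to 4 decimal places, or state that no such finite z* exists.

left endpoint -4.4444.

Test eqn y'=λy, z=hλ:
  k1=λy_n ⇒ h·k1=z·y_n;  k2=λ(1+3/5z)y_n ⇒ h·k2=z(1+3/5z)y_n
  y_{n+1}/y_n = 1 + 5/8z + 3/8z(1+3/5z) = 1 + z + 9/40z²
  ⇒ R(z) = 1 + z + 9/40z².

Solve |R(x)|<1 on ℝ⁻.
x=-0.75: |R|=0.3766
R=1: x+9/40x²=0 ⇒ x=−40/9=-4.4444; min R=1−1/(4·9/40)=-0.1111>−1
Confirm numerically:
  x=-4.338: |R|=0.89610 <1
  x=-4.018: |R|=0.61447 <1
  x=-3.743: |R|=0.40926 <1
  x=-2.161: |R|=0.11027 <1
  x=-4.919: |R|=1.52523 >1
  x=-4.722: |R|=1.29489 >1
Interval (-4.4444, 0).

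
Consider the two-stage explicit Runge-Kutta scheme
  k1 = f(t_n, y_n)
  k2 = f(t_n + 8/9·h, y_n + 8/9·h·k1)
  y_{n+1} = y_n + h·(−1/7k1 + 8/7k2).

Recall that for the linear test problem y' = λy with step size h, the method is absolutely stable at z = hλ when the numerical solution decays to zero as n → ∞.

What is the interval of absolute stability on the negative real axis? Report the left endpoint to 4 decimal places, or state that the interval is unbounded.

(-0.9844, 0).

Test eqn y'=λy, z=hλ:
  k1=λy_n ⇒ h·k1=z·y_n;  k2=λ(1+8/9z)y_n ⇒ h·k2=z(1+8/9z)y_n
  y_{n+1}/y_n = 1 − 1/7z + 8/7z(1+8/9z) = 1 + z + 64/63z²
  R(z) = 1 + z + 64/63z².

Find x<0 with |R(x)|<1.
x=-1.61: |R|=2.0232
R=1: x+64/63x²=0 ⇒ x=−63/64=-0.9844; min R=1−1/(4·64/63)=0.7539>−1
Confirm numerically:
  x=-0.821: |R|=0.86374 <1
  x=-0.788: |R|=0.84280 <1
  x=-0.708: |R|=0.80122 <1
  x=-0.543: |R|=0.75653 <1
  x=-1.333: |R|=1.47209 >1
  x=-1.184: |R|=1.24011 >1
  x=-1.093: |R|=1.12061 >1
Stable set (-0.9844, 0).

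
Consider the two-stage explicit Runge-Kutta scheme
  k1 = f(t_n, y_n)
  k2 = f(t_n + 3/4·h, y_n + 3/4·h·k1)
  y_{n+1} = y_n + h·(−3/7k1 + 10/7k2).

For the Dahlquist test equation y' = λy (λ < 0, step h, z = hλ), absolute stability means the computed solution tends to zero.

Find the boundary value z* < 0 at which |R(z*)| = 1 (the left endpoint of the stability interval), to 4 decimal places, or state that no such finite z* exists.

Test eqn y'=λy, z=hλ:
  k1=λy_n ⇒ h·k1=z·y_n;  k2=λ(1+3/4z)y_n ⇒ h·k2=z(1+3/4z)y_n
  y_{n+1}/y_n = 1 − 3/7z + 10/7z(1+3/4z) = 1 + z + 15/14z²
  ⇒ R(z) = 1 + z + 15/14z².

Solve |R(x)|<1 on ℝ⁻.
x=-1.76: |R|=2.5589
R=1: x+15/14x²=0 ⇒ x=−14/15=-0.9333; min R=1−1/(4·15/14)=0.7667>−1
Confirm numerically:
  x=-0.814: |R|=0.89592 <1
  x=-0.774: |R|=0.86787 <1
  x=-0.570: |R|=0.77811 <1
  x=-0.489: |R|=0.76720 <1
  x=-1.411: |R|=1.72213 >1
  x=-1.250: |R|=1.42411 >1
  x=-1.176: |R|=1.30576 >1
Interval (-0.9333, 0).

left endpoint -0.9333.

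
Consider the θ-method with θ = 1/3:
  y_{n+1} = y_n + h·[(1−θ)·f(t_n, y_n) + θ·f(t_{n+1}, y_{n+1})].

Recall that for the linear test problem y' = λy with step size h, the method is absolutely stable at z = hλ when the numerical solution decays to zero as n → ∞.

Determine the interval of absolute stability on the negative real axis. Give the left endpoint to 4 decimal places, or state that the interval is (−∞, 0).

(-6.0000, 0).

Set f=λy, z=hλ:
  y_{n+1} = y_n + z·[2/3·y_n + 1/3·y_{n+1}] ⇒ (1 − 1/3z)y_{n+1} = (1 + 2/3z)y_n
  ⇒ R(z) = (1 + 2/3z)/(1 − 1/3z).

Solve |R(x)|<1 on ℝ⁻.
x=-1.29: |R|=0.0979
R=−1: 1+2/3x = −1+1/3x ⇒ -1/3x=2 ⇒ x=2/(-1/3)=-6.0000
Confirm numerically:
  x=-5.798: |R|=0.97704 <1
  x=-4.165: |R|=0.74389 <1
  x=-3.335: |R|=0.57932 <1
  x=-3.187: |R|=0.54534 <1
  x=-6.516: |R|=1.05422 >1
  x=-6.436: |R|=1.04621 >1
  x=-6.176: |R|=1.01918 >1
Interval (-6.0000, 0).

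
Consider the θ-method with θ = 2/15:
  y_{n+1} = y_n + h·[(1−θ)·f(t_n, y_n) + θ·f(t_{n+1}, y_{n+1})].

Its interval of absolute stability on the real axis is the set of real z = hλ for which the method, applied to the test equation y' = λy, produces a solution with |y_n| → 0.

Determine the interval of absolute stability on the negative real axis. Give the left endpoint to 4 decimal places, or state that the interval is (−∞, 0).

On y'=λy, z=hλ:
  y_{n+1} = y_n + z·[13/15·y_n + 2/15·y_{n+1}] ⇒ (1 − 2/15z)y_{n+1} = (1 + 13/15z)y_n
  Hence R(z) = (1 + 13/15z)/(1 − 2/15z).

Need |R(x)|<1, x<0.
x=-1.55: |R|=0.2845
R=−1: 1+13/15x = −1+2/15x ⇒ -11/15x=2 ⇒ x=2/(-11/15)=-2.7273
Confirm numerically:
  x=-1.874: |R|=0.49936 <1
  x=-1.862: |R|=0.49167 <1
  x=-1.641: |R|=0.34641 <1
  x=-1.543: |R|=0.27972 <1
  x=-3.135: |R|=1.21086 >1
  x=-3.060: |R|=1.17330 >1
  x=-2.978: |R|=1.13161 >1
Interval (-2.7273, 0).

(-2.7273, 0).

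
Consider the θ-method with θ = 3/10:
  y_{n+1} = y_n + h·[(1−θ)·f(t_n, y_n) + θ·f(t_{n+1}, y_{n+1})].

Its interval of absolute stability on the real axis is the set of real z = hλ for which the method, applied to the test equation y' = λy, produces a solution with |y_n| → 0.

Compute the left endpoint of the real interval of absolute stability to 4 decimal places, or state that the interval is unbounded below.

left endpoint -5.0000.

Test eqn y'=λy, z=hλ:
  y_{n+1} = y_n + z·[7/10·y_n + 3/10·y_{n+1}] ⇒ (1 − 3/10z)y_{n+1} = (1 + 7/10z)y_n
  so R(z) = (1 + 7/10z)/(1 − 3/10z).

Need |R(x)|<1, x<0.
x=-0.96: |R|=0.2547
R=−1: 1+7/10x = −1+3/10x ⇒ -2/5x=2 ⇒ x=2/(-2/5)=-5.0000
Confirm numerically:
  x=-4.297: |R|=0.87716 <1
  x=-4.226: |R|=0.86348 <1
  x=-3.505: |R|=0.70851 <1
  x=-5.548: |R|=1.08227 >1
  x=-5.163: |R|=1.02558 >1
So |R|<1 on (-5.0000, 0).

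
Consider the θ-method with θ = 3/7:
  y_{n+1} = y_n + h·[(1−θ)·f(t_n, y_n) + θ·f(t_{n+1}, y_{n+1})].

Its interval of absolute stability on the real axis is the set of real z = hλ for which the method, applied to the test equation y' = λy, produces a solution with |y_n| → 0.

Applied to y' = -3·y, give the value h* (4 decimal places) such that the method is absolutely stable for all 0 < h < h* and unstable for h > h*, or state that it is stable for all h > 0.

On y'=λy, z=hλ:
  y_{n+1} = y_n + z·[4/7·y_n + 3/7·y_{n+1}] ⇒ (1 − 3/7z)y_{n+1} = (1 + 4/7z)y_n
  Hence R(z) = (1 + 4/7z)/(1 − 3/7z).

Boundary: |R(x)|=1, x<0.
x=-0.97: |R|=0.3148
R=−1: 1+4/7x = −1+3/7x ⇒ -1/7x=2 ⇒ x=2/(-1/7)=-14.0000
Confirm numerically:
  x=-13.462: |R|=0.98865 <1
  x=-11.636: |R|=0.94359 <1
  x=-8.036: |R|=0.80828 <1
  x=-14.442: |R|=1.00878 >1
  x=-14.391: |R|=1.00779 >1
  x=-14.336: |R|=1.00672 >1
So |R|<1 on (-14.0000, 0).

(-14.0000,0); λ=-3 ⇒ h* = (14)/3 = 4.6667.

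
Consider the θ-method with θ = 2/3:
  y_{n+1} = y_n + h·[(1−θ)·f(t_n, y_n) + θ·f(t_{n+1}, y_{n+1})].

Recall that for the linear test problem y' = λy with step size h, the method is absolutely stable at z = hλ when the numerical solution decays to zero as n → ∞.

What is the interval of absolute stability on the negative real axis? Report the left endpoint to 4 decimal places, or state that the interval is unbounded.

Test eqn y'=λy, z=hλ:
  y_{n+1} = y_n + z·[1/3·y_n + 2/3·y_{n+1}] ⇒ (1 − 2/3z)y_{n+1} = (1 + 1/3z)y_n
  ⇒ R(z) = (1 + 1/3z)/(1 − 2/3z).

Need |R(x)|<1, x<0.
x=-1.67: |R|=0.2098
x=-2: |R|=0.1429
x=-10: |R|=0.3043
x=-100: |R|=0.4778
θ=2/3≥1/2 ⇒ |1+1/3x|<|1−2/3x| ∀x<0 ⇒ unbounded interval.

unbounded; (−∞, 0).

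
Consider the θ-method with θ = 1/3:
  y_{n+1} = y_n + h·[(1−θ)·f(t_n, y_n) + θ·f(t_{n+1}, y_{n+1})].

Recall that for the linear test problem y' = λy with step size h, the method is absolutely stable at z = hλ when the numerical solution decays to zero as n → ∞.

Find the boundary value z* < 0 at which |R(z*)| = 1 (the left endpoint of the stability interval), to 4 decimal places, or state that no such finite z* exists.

Test eqn y'=λy, z=hλ:
  y_{n+1} = y_n + z·[2/3·y_n + 1/3·y_{n+1}] ⇒ (1 − 1/3z)y_{n+1} = (1 + 2/3z)y_n
  Hence R(z) = (1 + 2/3z)/(1 − 1/3z).

Boundary: |R(x)|=1, x<0.
x=-0.87: |R|=0.3256
R=−1: 1+2/3x = −1+1/3x ⇒ -1/3x=2 ⇒ x=2/(-1/3)=-6.0000
Confirm numerically:
  x=-5.375: |R|=0.92537 <1
  x=-4.812: |R|=0.84793 <1
  x=-2.760: |R|=0.43750 <1
  x=-6.465: |R|=1.04913 >1
  x=-6.053: |R|=1.00585 >1
Stable set (-6.0000, 0).

z* = -6.0000.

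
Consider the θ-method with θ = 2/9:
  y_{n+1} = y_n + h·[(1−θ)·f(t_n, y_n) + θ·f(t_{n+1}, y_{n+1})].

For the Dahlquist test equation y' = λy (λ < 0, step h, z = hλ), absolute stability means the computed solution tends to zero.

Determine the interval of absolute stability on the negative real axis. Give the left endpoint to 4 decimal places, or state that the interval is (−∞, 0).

Set f=λy, z=hλ:
  y_{n+1} = y_n + z·[7/9·y_n + 2/9·y_{n+1}] ⇒ (1 − 2/9z)y_{n+1} = (1 + 7/9z)y_n
  Hence R(z) = (1 + 7/9z)/(1 − 2/9z).

Solve |R(x)|<1 on ℝ⁻.
x=-1.32: |R|=0.0206
R=−1: 1+7/9x = −1+2/9x ⇒ -5/9x=2 ⇒ x=2/(-5/9)=-3.6000
Confirm numerically:
  x=-2.522: |R|=0.61621 <1
  x=-2.459: |R|=0.59010 <1
  x=-1.850: |R|=0.31102 <1
  x=-4.191: |R|=1.17000 >1
  x=-4.162: |R|=1.16220 >1
Stable set (-3.6000, 0).

(-3.6000, 0).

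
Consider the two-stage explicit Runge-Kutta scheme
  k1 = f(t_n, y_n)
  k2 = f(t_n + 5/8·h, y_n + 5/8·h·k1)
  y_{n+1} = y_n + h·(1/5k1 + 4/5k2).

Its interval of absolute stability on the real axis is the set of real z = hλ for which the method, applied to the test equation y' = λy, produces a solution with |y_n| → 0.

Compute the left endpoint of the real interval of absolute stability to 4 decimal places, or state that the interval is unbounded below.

Test eqn y'=λy, z=hλ:
  k1=λy_n ⇒ h·k1=z·y_n;  k2=λ(1+5/8z)y_n ⇒ h·k2=z(1+5/8z)y_n
  y_{n+1}/y_n = 1 + 1/5z + 4/5z(1+5/8z) = 1 + z + 1/2z²
  so R(z) = 1 + z + 1/2z².

Need |R(x)|<1, x<0.
x=-1.09: |R|=0.5040
R=1: x+1/2x²=0 ⇒ x=−2=-2.0000; min R=1−1/(4·1/2)=0.5000>−1
Confirm numerically:
  x=-1.761: |R|=0.78956 <1
  x=-1.622: |R|=0.69344 <1
  x=-1.462: |R|=0.60672 <1
  x=-1.404: |R|=0.58161 <1
  x=-2.554: |R|=1.70746 >1
  x=-2.189: |R|=1.20686 >1
Stable set (-2.0000, 0).

left endpoint -2.0000.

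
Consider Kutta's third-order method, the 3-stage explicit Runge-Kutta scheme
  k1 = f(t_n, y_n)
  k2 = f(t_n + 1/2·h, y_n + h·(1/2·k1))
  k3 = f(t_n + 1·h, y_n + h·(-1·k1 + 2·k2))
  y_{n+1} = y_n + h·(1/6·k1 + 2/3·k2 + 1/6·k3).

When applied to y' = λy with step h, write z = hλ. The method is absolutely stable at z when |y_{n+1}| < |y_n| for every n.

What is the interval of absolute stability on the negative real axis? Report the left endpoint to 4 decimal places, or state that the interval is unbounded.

With y'=λy (z=hλ):
  order 3, 3-stage ⇒ R(z)=1+z+z^2/2+z^3/6
  (e.g. R(-0.48)=0.61677, |R|=0.61677)

Boundary: |R(x)|=1, x<0.
x=-0.48: |R|=0.6168
|R(-2.89)|=1.7369 |R(-2.72)|=1.3747 |R(-0.99)|=0.3383
Bisect:
  x_lo=-3.3065 |R|=2.8651  x_hi=-0.3006 |R|=0.7401
  mid=-1.80355 |R|=0.15492 →hi
  mid=-2.55505 |R|=1.07092 →lo
  mid=-2.17930 |R|=0.52967 →hi
  mid=-2.36717 |R|=0.77617 →hi
  mid=-2.46111 |R|=0.91710 →hi
  mid=-2.50808 |R|=0.99234 →hi
  mid=-2.53156 |R|=1.03121 →lo
  mid=-2.51982 |R|=1.01167 →lo
  mid=-2.51395 |R|=1.00198 →lo
  mid=-2.51101 |R|=0.99716 →hi
  ...
  [-2.51285,-2.51267] ⇒ x*=-2.5127
Stable set (-2.5127, 0).

z∈(-2.5127,0).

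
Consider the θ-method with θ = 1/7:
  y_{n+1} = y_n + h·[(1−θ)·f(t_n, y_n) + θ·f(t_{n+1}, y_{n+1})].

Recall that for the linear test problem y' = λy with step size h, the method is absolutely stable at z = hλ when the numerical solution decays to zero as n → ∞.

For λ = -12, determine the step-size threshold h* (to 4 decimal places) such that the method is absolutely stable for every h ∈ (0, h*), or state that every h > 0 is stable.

Set f=λy, z=hλ:
  y_{n+1} = y_n + z·[6/7·y_n + 1/7·y_{n+1}] ⇒ (1 − 1/7z)y_{n+1} = (1 + 6/7z)y_n
  Hence R(z) = (1 + 6/7z)/(1 − 1/7z).

Solve |R(x)|<1 on ℝ⁻.
x=-1.65: |R|=0.3353
R=−1: 1+6/7x = −1+1/7x ⇒ -5/7x=2 ⇒ x=2/(-5/7)=-2.8000
Confirm numerically:
  x=-2.733: |R|=0.96558 <1
  x=-1.942: |R|=0.52024 <1
  x=-1.162: |R|=0.00343 <1
  x=-3.337: |R|=1.25975 >1
  x=-3.213: |R|=1.20219 >1
  x=-2.915: |R|=1.05799 >1
Stable set (-2.8000, 0).

(-2.8000,0); λ=-12 ⇒ h* = (14/5)/12 = 0.2333.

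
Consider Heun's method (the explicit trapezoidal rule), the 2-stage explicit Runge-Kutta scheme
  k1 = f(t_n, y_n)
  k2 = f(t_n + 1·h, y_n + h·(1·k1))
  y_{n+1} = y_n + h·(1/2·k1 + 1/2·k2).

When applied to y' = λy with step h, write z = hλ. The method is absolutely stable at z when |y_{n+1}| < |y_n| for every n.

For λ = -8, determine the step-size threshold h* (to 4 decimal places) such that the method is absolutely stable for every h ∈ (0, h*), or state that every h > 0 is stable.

(-2.0000,0); λ=-8 ⇒ h* = 0.2500.

On y'=λy, z=hλ:
  order 2, 2-stage ⇒ R(z)=1+z+z^2/2
  (e.g. R(-0.61)=0.57605, |R|=0.57605)

Need |R(x)|<1, x<0.
x=-0.61: |R|=0.5760
|R(-1.8)|=0.8200 |R(-1.78)|=0.8042 |R(-1.37)|=0.5685
Bisect:
  x_lo=-2.8839 |R|=2.2746  x_hi=-0.2338 |R|=0.7935
  mid=-1.55888 |R|=0.65618 →hi
  mid=-2.22141 |R|=1.24592 →lo
  mid=-1.89015 |R|=0.89618 →hi
  mid=-2.05578 |R|=1.05733 →lo
  mid=-1.97296 |R|=0.97333 →hi
  mid=-2.01437 |R|=1.01447 →lo
  mid=-1.99367 |R|=0.99369 →hi
  mid=-2.00402 |R|=1.00403 →lo
  mid=-1.99884 |R|=0.99884 →hi
  mid=-2.00143 |R|=1.00143 →lo
  ...
  [-2.00014,-1.99997] ⇒ x*=-2.0000
So |R|<1 on (-2.0000, 0).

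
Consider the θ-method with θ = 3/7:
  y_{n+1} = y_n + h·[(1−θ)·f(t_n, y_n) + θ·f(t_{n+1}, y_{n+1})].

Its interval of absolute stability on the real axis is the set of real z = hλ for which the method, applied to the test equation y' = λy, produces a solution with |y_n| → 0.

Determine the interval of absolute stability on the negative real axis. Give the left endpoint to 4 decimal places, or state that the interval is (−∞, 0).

z∈(-14.0000,0).

Set f=λy, z=hλ:
  y_{n+1} = y_n + z·[4/7·y_n + 3/7·y_{n+1}] ⇒ (1 − 3/7z)y_{n+1} = (1 + 4/7z)y_n
  R(z) = (1 + 4/7z)/(1 − 3/7z).

Need |R(x)|<1, x<0.
x=-1.54: |R|=0.0723
R=−1: 1+4/7x = −1+3/7x ⇒ -1/7x=2 ⇒ x=2/(-1/7)=-14.0000
Confirm numerically:
  x=-13.746: |R|=0.99473 <1
  x=-12.709: |R|=0.97139 <1
  x=-11.261: |R|=0.93284 <1
  x=-14.385: |R|=1.00768 >1
  x=-14.299: |R|=1.00599 >1
  x=-14.153: |R|=1.00309 >1
Interval (-14.0000, 0).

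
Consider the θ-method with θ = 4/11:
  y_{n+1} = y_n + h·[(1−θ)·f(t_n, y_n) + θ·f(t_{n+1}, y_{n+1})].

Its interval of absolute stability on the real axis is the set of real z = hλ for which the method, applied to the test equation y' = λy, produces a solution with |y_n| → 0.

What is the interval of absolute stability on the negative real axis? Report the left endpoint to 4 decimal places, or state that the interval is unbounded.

Set f=λy, z=hλ:
  y_{n+1} = y_n + z·[7/11·y_n + 4/11·y_{n+1}] ⇒ (1 − 4/11z)y_{n+1} = (1 + 7/11z)y_n
  Hence R(z) = (1 + 7/11z)/(1 − 4/11z).

Find x<0 with |R(x)|<1.
x=-1.75: |R|=0.0694
R=−1: 1+7/11x = −1+4/11x ⇒ -3/11x=2 ⇒ x=2/(-3/11)=-7.3333
Confirm numerically:
  x=-4.732: |R|=0.73924 <1
  x=-4.093: |R|=0.64486 <1
  x=-3.882: |R|=0.60970 <1
  x=-7.696: |R|=1.02604 >1
  x=-7.626: |R|=1.02115 >1
  x=-7.474: |R|=1.01032 >1
So |R|<1 on (-7.3333, 0).

z∈(-7.3333,0).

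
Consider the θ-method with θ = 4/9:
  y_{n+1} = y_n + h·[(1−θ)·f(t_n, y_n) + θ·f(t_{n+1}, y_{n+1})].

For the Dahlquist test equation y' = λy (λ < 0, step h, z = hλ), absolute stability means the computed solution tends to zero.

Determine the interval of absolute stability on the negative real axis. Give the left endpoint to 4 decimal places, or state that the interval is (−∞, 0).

Test eqn y'=λy, z=hλ:
  y_{n+1} = y_n + z·[5/9·y_n + 4/9·y_{n+1}] ⇒ (1 − 4/9z)y_{n+1} = (1 + 5/9z)y_n
  ⇒ R(z) = (1 + 5/9z)/(1 − 4/9z).

Find x<0 with |R(x)|<1.
x=-1.07: |R|=0.2748
R=−1: 1+5/9x = −1+4/9x ⇒ -1/9x=2 ⇒ x=2/(-1/9)=-18.0000
Confirm numerically:
  x=-17.767: |R|=0.99709 <1
  x=-11.387: |R|=0.87877 <1
  x=-10.481: |R|=0.85235 <1
  x=-9.096: |R|=0.80381 <1
  x=-18.080: |R|=1.00098 >1
  x=-18.031: |R|=1.00038 >1
So |R|<1 on (-18.0000, 0).

(-18.0000, 0).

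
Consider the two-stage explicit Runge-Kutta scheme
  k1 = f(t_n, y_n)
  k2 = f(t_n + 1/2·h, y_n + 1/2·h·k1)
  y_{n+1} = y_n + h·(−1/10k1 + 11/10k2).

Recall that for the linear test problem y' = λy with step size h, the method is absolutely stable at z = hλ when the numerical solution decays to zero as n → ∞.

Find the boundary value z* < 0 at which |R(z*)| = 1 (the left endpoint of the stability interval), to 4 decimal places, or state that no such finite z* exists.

With y'=λy (z=hλ):
  k1=λy_n ⇒ h·k1=z·y_n;  k2=λ(1+1/2z)y_n ⇒ h·k2=z(1+1/2z)y_n
  y_{n+1}/y_n = 1 − 1/10z + 11/10z(1+1/2z) = 1 + z + 11/20z²
  Hence R(z) = 1 + z + 11/20z².

Boundary: |R(x)|=1, x<0.
x=-0.59: |R|=0.6015
R=1: x+11/20x²=0 ⇒ x=−20/11=-1.8182; min R=1−1/(4·11/20)=0.5455>−1
Confirm numerically:
  x=-1.324: |R|=0.64014 <1
  x=-1.273: |R|=0.61829 <1
  x=-1.160: |R|=0.58008 <1
  x=-1.052: |R|=0.55669 <1
  x=-1.980: |R|=1.17622 >1
  x=-1.955: |R|=1.14711 >1
So |R|<1 on (-1.8182, 0).

left endpoint -1.8182.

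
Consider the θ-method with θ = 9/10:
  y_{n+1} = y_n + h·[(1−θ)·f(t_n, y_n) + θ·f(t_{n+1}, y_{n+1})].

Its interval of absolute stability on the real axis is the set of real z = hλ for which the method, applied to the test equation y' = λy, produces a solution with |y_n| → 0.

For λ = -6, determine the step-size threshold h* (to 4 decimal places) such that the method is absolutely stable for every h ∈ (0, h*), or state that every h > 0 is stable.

On y'=λy, z=hλ:
  y_{n+1} = y_n + z·[1/10·y_n + 9/10·y_{n+1}] ⇒ (1 − 9/10z)y_{n+1} = (1 + 1/10z)y_n
  so R(z) = (1 + 1/10z)/(1 − 9/10z).

Need |R(x)|<1, x<0.
x=-1.62: |R|=0.3409
x=-2: |R|=0.2857
x=-10: |R|=0.0000
x=-100: |R|=0.0989
θ=9/10≥1/2 ⇒ |1+1/10x|<|1−9/10x| ∀x<0 ⇒ unbounded interval.

(−∞, 0) — no finite endpoint. Any h>0 works for λ=-6.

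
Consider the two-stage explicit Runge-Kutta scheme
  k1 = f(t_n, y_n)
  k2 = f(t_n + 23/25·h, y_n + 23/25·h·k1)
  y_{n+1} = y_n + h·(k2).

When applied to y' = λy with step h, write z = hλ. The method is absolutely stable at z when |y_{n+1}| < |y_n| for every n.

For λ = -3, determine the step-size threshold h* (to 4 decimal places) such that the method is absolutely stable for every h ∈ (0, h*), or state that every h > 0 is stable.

(-1.0870,0); λ=-3 ⇒ h* = (25/23)/3 = 0.3623.

Test eqn y'=λy, z=hλ:
  k1=λy_n ⇒ h·k1=z·y_n;  k2=λ(1+23/25z)y_n ⇒ h·k2=z(1+23/25z)y_n
  y_{n+1}/y_n = 1 + z(1+23/25z) = 1 + z + 23/25z²
  ⇒ R(z) = 1 + z + 23/25z².

Need |R(x)|<1, x<0.
x=-1.45: |R|=1.4843
R=1: x+23/25x²=0 ⇒ x=−25/23=-1.0870; min R=1−1/(4·23/25)=0.7283>−1
Confirm numerically:
  x=-0.845: |R|=0.81190 <1
  x=-0.515: |R|=0.72901 <1
  x=-0.465: |R|=0.73393 <1
  x=-1.360: |R|=1.34163 >1
  x=-1.314: |R|=1.27447 >1
  x=-1.296: |R|=1.24925 >1
Stable set (-1.0870, 0).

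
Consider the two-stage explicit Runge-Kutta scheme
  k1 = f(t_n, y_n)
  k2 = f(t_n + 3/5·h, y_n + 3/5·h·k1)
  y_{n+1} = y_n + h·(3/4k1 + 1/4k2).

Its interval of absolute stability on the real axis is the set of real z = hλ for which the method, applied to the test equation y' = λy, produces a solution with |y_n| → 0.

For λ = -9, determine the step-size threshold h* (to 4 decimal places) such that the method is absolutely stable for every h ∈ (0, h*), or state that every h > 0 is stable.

On y'=λy, z=hλ:
  k1=λy_n ⇒ h·k1=z·y_n;  k2=λ(1+3/5z)y_n ⇒ h·k2=z(1+3/5z)y_n
  y_{n+1}/y_n = 1 + 3/4z + 1/4z(1+3/5z) = 1 + z + 3/20z²
  ⇒ R(z) = 1 + z + 3/20z².

Need |R(x)|<1, x<0.
x=-1.37: |R|=0.0885
R=1: x+3/20x²=0 ⇒ x=−20/3=-6.6667; min R=1−1/(4·3/20)=-0.6667>−1
Confirm numerically:
  x=-6.142: |R|=0.51662 <1
  x=-4.326: |R|=0.51886 <1
  x=-3.515: |R|=0.66172 <1
  x=-7.207: |R|=1.58413 >1
  x=-7.097: |R|=1.45811 >1
  x=-6.839: |R|=1.17679 >1
Interval (-6.6667, 0).

(-6.6667,0); λ=-9 ⇒ h* = (20/3)/9 = 0.7407.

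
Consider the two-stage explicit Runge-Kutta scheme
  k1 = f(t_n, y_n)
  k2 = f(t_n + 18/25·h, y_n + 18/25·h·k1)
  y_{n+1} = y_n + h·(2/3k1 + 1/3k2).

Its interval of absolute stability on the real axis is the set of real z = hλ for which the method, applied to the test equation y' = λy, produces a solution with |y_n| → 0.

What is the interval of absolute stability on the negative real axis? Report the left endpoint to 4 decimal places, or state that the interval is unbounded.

Test eqn y'=λy, z=hλ:
  k1=λy_n ⇒ h·k1=z·y_n;  k2=λ(1+18/25z)y_n ⇒ h·k2=z(1+18/25z)y_n
  y_{n+1}/y_n = 1 + 2/3z + 1/3z(1+18/25z) = 1 + z + 6/25z²
  Hence R(z) = 1 + z + 6/25z².

Find x<0 with |R(x)|<1.
x=-0.91: |R|=0.2887
R=1: x+6/25x²=0 ⇒ x=−25/6=-4.1667; min R=1−1/(4·6/25)=-0.0417>−1
Confirm numerically:
  x=-4.053: |R|=0.88943 <1
  x=-3.802: |R|=0.66725 <1
  x=-3.187: |R|=0.25067 <1
  x=-2.248: |R|=0.03516 <1
  x=-4.724: |R|=1.63188 >1
  x=-4.380: |R|=1.22426 >1
Stable set (-4.1667, 0).

(-4.1667, 0).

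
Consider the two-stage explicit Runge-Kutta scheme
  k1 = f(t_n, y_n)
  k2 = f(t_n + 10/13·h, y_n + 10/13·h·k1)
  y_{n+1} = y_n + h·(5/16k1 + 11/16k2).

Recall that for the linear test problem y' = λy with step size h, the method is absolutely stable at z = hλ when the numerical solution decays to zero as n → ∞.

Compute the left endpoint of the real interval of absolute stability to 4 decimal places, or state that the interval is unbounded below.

On y'=λy, z=hλ:
  k1=λy_n ⇒ h·k1=z·y_n;  k2=λ(1+10/13z)y_n ⇒ h·k2=z(1+10/13z)y_n
  y_{n+1}/y_n = 1 + 5/16z + 11/16z(1+10/13z) = 1 + z + 55/104z²
  R(z) = 1 + z + 55/104z².

Need |R(x)|<1, x<0.
x=-0.77: |R|=0.5436
R=1: x+55/104x²=0 ⇒ x=−104/55=-1.8909; min R=1−1/(4·55/104)=0.5273>−1
Confirm numerically:
  x=-1.783: |R|=0.89825 <1
  x=-1.311: |R|=0.59794 <1
  x=-0.981: |R|=0.52794 <1
  x=-0.786: |R|=0.54072 <1
  x=-2.338: |R|=1.55280 >1
  x=-2.227: |R|=1.39583 >1
  x=-2.147: |R|=1.29077 >1
So |R|<1 on (-1.8909, 0).

left endpoint -1.8909.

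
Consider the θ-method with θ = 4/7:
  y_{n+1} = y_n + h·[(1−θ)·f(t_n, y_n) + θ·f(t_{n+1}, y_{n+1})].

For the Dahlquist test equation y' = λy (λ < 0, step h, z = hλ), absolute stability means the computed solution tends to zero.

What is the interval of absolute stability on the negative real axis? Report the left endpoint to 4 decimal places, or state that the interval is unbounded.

(−∞, 0) — no finite endpoint.

Set f=λy, z=hλ:
  y_{n+1} = y_n + z·[3/7·y_n + 4/7·y_{n+1}] ⇒ (1 − 4/7z)y_{n+1} = (1 + 3/7z)y_n
  so R(z) = (1 + 3/7z)/(1 − 4/7z).

Boundary: |R(x)|=1, x<0.
x=-0.52: |R|=0.5991
x=-2: |R|=0.0667
x=-10: |R|=0.4894
x=-100: |R|=0.7199
θ=4/7≥1/2 ⇒ |1+3/7x|<|1−4/7x| ∀x<0 ⇒ interval (−∞,0).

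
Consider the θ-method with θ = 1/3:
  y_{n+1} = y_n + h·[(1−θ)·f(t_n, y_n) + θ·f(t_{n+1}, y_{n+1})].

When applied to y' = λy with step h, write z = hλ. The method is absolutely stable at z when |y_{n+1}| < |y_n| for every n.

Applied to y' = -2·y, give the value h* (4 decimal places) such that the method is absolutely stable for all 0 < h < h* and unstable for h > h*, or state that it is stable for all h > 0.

With y'=λy (z=hλ):
  y_{n+1} = y_n + z·[2/3·y_n + 1/3·y_{n+1}] ⇒ (1 − 1/3z)y_{n+1} = (1 + 2/3z)y_n
  R(z) = (1 + 2/3z)/(1 − 1/3z).

Find x<0 with |R(x)|<1.
x=-0.73: |R|=0.4129
R=−1: 1+2/3x = −1+1/3x ⇒ -1/3x=2 ⇒ x=2/(-1/3)=-6.0000
Confirm numerically:
  x=-4.570: |R|=0.81110 <1
  x=-4.018: |R|=0.71758 <1
  x=-2.859: |R|=0.46390 <1
  x=-6.528: |R|=1.05542 >1
  x=-6.060: |R|=1.00662 >1
Stable set (-6.0000, 0).

(-6.0000,0); λ=-2 ⇒ h* = (6)/2 = 3.0000.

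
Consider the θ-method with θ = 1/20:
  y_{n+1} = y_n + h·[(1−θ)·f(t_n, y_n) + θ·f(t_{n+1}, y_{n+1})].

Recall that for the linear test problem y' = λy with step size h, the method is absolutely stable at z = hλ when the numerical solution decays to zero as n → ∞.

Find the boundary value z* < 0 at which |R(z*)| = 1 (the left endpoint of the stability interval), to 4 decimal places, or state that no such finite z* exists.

left endpoint -2.2222.

Set f=λy, z=hλ:
  y_{n+1} = y_n + z·[19/20·y_n + 1/20·y_{n+1}] ⇒ (1 − 1/20z)y_{n+1} = (1 + 19/20z)y_n
  so R(z) = (1 + 19/20z)/(1 − 1/20z).

Need |R(x)|<1, x<0.
x=-1.57: |R|=0.4557
R=−1: 1+19/20x = −1+1/20x ⇒ -9/10x=2 ⇒ x=2/(-9/10)=-2.2222
Confirm numerically:
  x=-2.171: |R|=0.95841 <1
  x=-2.129: |R|=0.92417 <1
  x=-1.415: |R|=0.32150 <1
  x=-2.745: |R|=1.41372 >1
  x=-2.538: |R|=1.25220 >1
  x=-2.415: |R|=1.15481 >1
Stable set (-2.2222, 0).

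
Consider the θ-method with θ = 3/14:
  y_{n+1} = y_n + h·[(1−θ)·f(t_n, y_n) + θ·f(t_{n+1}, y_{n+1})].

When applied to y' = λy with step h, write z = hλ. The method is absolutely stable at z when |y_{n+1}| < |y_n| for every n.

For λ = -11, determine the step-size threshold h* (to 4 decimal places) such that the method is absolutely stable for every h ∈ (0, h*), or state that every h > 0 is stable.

On y'=λy, z=hλ:
  y_{n+1} = y_n + z·[11/14·y_n + 3/14·y_{n+1}] ⇒ (1 − 3/14z)y_{n+1} = (1 + 11/14z)y_n
  ⇒ R(z) = (1 + 11/14z)/(1 − 3/14z).

Boundary: |R(x)|=1, x<0.
x=-1.78: |R|=0.2885
R=−1: 1+11/14x = −1+3/14x ⇒ -4/7x=2 ⇒ x=2/(-4/7)=-3.5000
Confirm numerically:
  x=-3.183: |R|=0.89231 <1
  x=-2.915: |R|=0.79424 <1
  x=-2.580: |R|=0.66145 <1
  x=-2.492: |R|=0.62451 <1
  x=-3.938: |R|=1.13574 >1
  x=-3.789: |R|=1.09114 >1
So |R|<1 on (-3.5000, 0).

(-3.5000,0); λ=-11 ⇒ h* = (7/2)/11 = 0.3182.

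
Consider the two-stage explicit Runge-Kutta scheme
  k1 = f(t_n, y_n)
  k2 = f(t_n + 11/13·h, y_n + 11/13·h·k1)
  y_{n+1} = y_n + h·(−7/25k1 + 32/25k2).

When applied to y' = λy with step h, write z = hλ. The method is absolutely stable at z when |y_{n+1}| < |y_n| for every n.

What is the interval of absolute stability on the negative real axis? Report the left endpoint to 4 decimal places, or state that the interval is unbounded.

z∈(-0.9233,0).

Test eqn y'=λy, z=hλ:
  k1=λy_n ⇒ h·k1=z·y_n;  k2=λ(1+11/13z)y_n ⇒ h·k2=z(1+11/13z)y_n
  y_{n+1}/y_n = 1 − 7/25z + 32/25z(1+11/13z) = 1 + z + 352/325z²
  ⇒ R(z) = 1 + z + 352/325z².

Find x<0 with |R(x)|<1.
x=-0.7: |R|=0.8307
R=1: x+352/325x²=0 ⇒ x=−325/352=-0.9233; min R=1−1/(4·352/325)=0.7692>−1
Confirm numerically:
  x=-0.902: |R|=0.97920 <1
  x=-0.771: |R|=0.87283 <1
  x=-0.429: |R|=0.77033 <1
  x=-1.302: |R|=1.53404 >1
  x=-1.107: |R|=1.22026 >1
Stable set (-0.9233, 0).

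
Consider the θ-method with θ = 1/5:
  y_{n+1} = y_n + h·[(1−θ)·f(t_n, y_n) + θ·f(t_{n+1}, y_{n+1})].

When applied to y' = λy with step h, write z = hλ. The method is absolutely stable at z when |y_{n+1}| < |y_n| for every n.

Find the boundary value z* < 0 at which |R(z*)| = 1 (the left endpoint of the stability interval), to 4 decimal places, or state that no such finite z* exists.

On y'=λy, z=hλ:
  y_{n+1} = y_n + z·[4/5·y_n + 1/5·y_{n+1}] ⇒ (1 − 1/5z)y_{n+1} = (1 + 4/5z)y_n
  so R(z) = (1 + 4/5z)/(1 − 1/5z).

Boundary: |R(x)|=1, x<0.
x=-0.55: |R|=0.5045
R=−1: 1+4/5x = −1+1/5x ⇒ -3/5x=2 ⇒ x=2/(-3/5)=-3.3333
Confirm numerically:
  x=-3.182: |R|=0.94451 <1
  x=-2.393: |R|=0.61842 <1
  x=-2.246: |R|=0.54982 <1
  x=-3.896: |R|=1.18975 >1
  x=-3.633: |R|=1.10414 >1
Stable set (-3.3333, 0).

z* = -3.3333.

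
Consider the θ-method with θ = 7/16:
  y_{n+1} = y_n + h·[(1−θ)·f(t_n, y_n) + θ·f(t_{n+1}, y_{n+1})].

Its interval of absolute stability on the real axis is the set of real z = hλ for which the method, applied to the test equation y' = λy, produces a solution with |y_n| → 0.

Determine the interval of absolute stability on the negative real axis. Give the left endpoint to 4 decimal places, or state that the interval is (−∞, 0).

With y'=λy (z=hλ):
  y_{n+1} = y_n + z·[9/16·y_n + 7/16·y_{n+1}] ⇒ (1 − 7/16z)y_{n+1} = (1 + 9/16z)y_n
  R(z) = (1 + 9/16z)/(1 − 7/16z).

Solve |R(x)|<1 on ℝ⁻.
x=-1.71: |R|=0.0218
R=−1: 1+9/16x = −1+7/16x ⇒ -1/8x=2 ⇒ x=2/(-1/8)=-16.0000
Confirm numerically:
  x=-14.630: |R|=0.97686 <1
  x=-8.263: |R|=0.79044 <1
  x=-7.455: |R|=0.74936 <1
  x=-7.215: |R|=0.73581 <1
  x=-16.596: |R|=1.00902 >1
  x=-16.267: |R|=1.00411 >1
  x=-16.088: |R|=1.00137 >1
Interval (-16.0000, 0).

(-16.0000, 0).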